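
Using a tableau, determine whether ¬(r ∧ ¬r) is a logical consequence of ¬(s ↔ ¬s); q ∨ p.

Initial set: {¬(s ↔ ¬s); (q ∨ p); ¬¬(r ∧ ¬r)}.
¬¬(r ∧ ¬r): α-rule — add r, ¬r.
× closes — contains both r and ¬r.
All 1 branch closes.
Every branch closed, so the premises entail the conclusion.

Yes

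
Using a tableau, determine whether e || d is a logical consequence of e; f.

Initial set: {e; f; !(e || d)}.
!(e || d): α-rule — add !e, !d.
× closes — contains both e and !e.
All 1 branch closes.
Every branch closed, so the premises entail the conclusion.

Yes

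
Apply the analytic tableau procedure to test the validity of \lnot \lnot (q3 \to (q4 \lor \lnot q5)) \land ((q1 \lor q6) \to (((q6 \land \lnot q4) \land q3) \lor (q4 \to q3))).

Assume the negation and expand:
Initial set: {\lnot (\lnot \lnot (q3 \to (q4 \lor \lnot q5)) \land ((q1 \lor q6) \to (((q6 \land \lnot q4) \land q3) \lor (q4 \to q3))))}.
\lnot (\lnot \lnot (q3 \to (q4 \lor \lnot q5)) \land ((q1 \lor q6) \to (((q6 \land \lnot q4) \land q3) \lor (q4 \to q3)))): β-rule — branch into \lnot \lnot \lnot (q3 \to (q4 \lor \lnot q5))  //  \lnot ((q1 \lor q6) \to (((q6 \land \lnot q4) \land q3) \lor (q4 \to q3))).
  branch 1 (add \lnot \lnot \lnot (q3 \to (q4 \lor \lnot q5))):
    \lnot \lnot \lnot (q3 \to (q4 \lor \lnot q5)): drop double negation, giving \lnot (q3 \to (q4 \lor \lnot q5)).
    \lnot (q3 \to (q4 \lor \lnot q5)): α-rule — add q3, \lnot (q4 \lor \lnot q5).
    \lnot (q4 \lor \lnot q5): α-rule — add \lnot q4, \lnot \lnot q5.
    ○ open, literals {q3=T, q4=F, q5=T}.
  branch 2 (add \lnot ((q1 \lor q6) \to (((q6 \land \lnot q4) \land q3) \lor (q4 \to q3)))):
    \lnot ((q1 \lor q6) \to (((q6 \land \lnot q4) \land q3) \lor (q4 \to q3))): α-rule — add (q1 \lor q6), \lnot (((q6 \land \lnot q4) \land q3) \lor (q4 \to q3)).
    \lnot (((q6 \land \lnot q4) \land q3) \lor (q4 \to q3)): α-rule — add \lnot ((q6 \land \lnot q4) \land q3), \lnot (q4 \to q3).
    \lnot (q4 \to q3): α-rule — add q4, \lnot q3.
    (q1 \lor q6): β-rule — branch into q1  //  q6.
      branch 2.1 (add q1):
        \lnot ((q6 \land \lnot q4) \land q3): β-rule — branch into \lnot (q6 \land \lnot q4)  //  \lnot q3.
          branch 2.1.1 (add \lnot (q6 \land \lnot q4)):
            \lnot (q6 \land \lnot q4): β-rule — branch into \lnot q6  //  \lnot \lnot q4.
              branch 2.1.1.1 (add \lnot q6):
                ○ open, literals {q1=T, q3=F, q4=T, q6=F}.
              branch 2.1.1.2 (add \lnot \lnot q4):
                ○ open, literals {q1=T, q3=F, q4=T}.
          branch 2.1.2 (add \lnot q3):
            ○ open, literals {q1=T, q3=F, q4=T}.
      branch 2.2 (add q6):
        \lnot ((q6 \land \lnot q4) \land q3): β-rule — branch into \lnot (q6 \land \lnot q4)  //  \lnot q3.
          branch 2.2.1 (add \lnot (q6 \land \lnot q4)):
            \lnot (q6 \land \lnot q4): β-rule — branch into \lnot q6  //  \lnot \lnot q4.
              branch 2.2.1.1 (add \lnot q6):
                × closes — contains both q6 and \lnot q6.
              branch 2.2.1.2 (add \lnot \lnot q4):
                ○ open, literals {q3=F, q4=T, q6=T}.
          branch 2.2.2 (add \lnot q3):
            ○ open, literals {q3=F, q4=T, q6=T}.
1 branch closed, 6 open.
An open branch gives a countermodel: q3=T, q4=F, q5=T (unmentioned atoms arbitrary); under it the original formula is false.

Not valid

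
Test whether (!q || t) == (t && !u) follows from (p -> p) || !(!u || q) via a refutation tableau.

No

Initial set: {T ((p -> p) || !(!u || q)); F ((!q || t) == (t && !u))}.
T ((p -> p) || !(!u || q)): β-rule — branch into T (p -> p)  //  T !(!u || q).
  branch 1 (add T (p -> p)):
    F ((!q || t) == (t && !u)): β-rule — branch into T (!q || t), F (t && !u)  //  F (!q || t), T (t && !u).
      branch 1.1 (add T (!q || t), F (t && !u)):
        T (p -> p): β-rule — branch into F p  //  T p.
          branch 1.1.1 (add F p):
            T (!q || t): β-rule — branch into T !q  //  T t.
              branch 1.1.1.1 (add T !q):
                F (t && !u): β-rule — branch into F t  //  F !u.
                  branch 1.1.1.1.1 (add F t):
                    ○ open, literals {p=F, q=F, t=F}.
                  branch 1.1.1.1.2 (add F !u):
                    ○ open, literals {p=F, q=F, u=T}.
              branch 1.1.1.2 (add T t):
                F (t && !u): β-rule — branch into F t  //  F !u.
                  branch 1.1.1.2.1 (add F t):
                    × closes — contains both t and !t.
                  branch 1.1.1.2.2 (add F !u):
                    ○ open, literals {p=F, t=T, u=T}.
          branch 1.1.2 (add T p):
            T (!q || t): β-rule — branch into T !q  //  T t.
              branch 1.1.2.1 (add T !q):
                F (t && !u): β-rule — branch into F t  //  F !u.
                  branch 1.1.2.1.1 (add F t):
                    ○ open, literals {p=T, q=F, t=F}.
                  branch 1.1.2.1.2 (add F !u):
                    ○ open, literals {p=T, q=F, u=T}.
              branch 1.1.2.2 (add T t):
                F (t && !u): β-rule — branch into F t  //  F !u.
                  branch 1.1.2.2.1 (add F t):
                    × closes — contains both t and !t.
                  branch 1.1.2.2.2 (add F !u):
                    ○ open, literals {p=T, t=T, u=T}.
      branch 1.2 (add F (!q || t), T (t && !u)):
        F (!q || t): α-rule — add F !q, F t.
        T (t && !u): α-rule — add T t, T !u.
        × closes — contains both t and !t.
  branch 2 (add T !(!u || q)):
    T !(!u || q): α-rule — add F !u, F q.
    F ((!q || t) == (t && !u)): β-rule — branch into T (!q || t), F (t && !u)  //  F (!q || t), T (t && !u).
      branch 2.1 (add T (!q || t), F (t && !u)):
        T (!q || t): β-rule — branch into T !q  //  T t.
          branch 2.1.1 (add T !q):
            F (t && !u): β-rule — branch into F t  //  F !u.
              branch 2.1.1.1 (add F t):
                ○ open, literals {q=F, t=F, u=T}.
              branch 2.1.1.2 (add F !u):
                ○ open, literals {q=F, u=T}.
          branch 2.1.2 (add T t):
            F (t && !u): β-rule — branch into F t  //  F !u.
              branch 2.1.2.1 (add F t):
                × closes — contains both t and !t.
              branch 2.1.2.2 (add F !u):
                ○ open, literals {q=F, t=T, u=T}.
      branch 2.2 (add F (!q || t), T (t && !u)):
        F (!q || t): α-rule — add F !q, F t.
        × closes — contains both q and !q.
5 branches closed, 9 open.
An open branch gives a countermodel: p=F, q=F, t=F (unmentioned atoms arbitrary); the premises hold there but the conclusion fails.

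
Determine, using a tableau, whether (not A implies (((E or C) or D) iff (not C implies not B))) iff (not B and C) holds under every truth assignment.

Assume the negation and expand:
Initial set: {not ((not A implies (((E or C) or D) iff (not C implies not B))) iff (not B and C))}.
not ((not A implies (((E or C) or D) iff (not C implies not B))) iff (not B and C)): β-rule — branch into (not A implies (((E or C) or D) iff (not C implies not B))), not (not B and C)  //  not (not A implies (((E or C) or D) iff (not C implies not B))), (not B and C).
  branch 1 (add (not A implies (((E or C) or D) iff (not C implies not B))), not (not B and C)):
    (not A implies (((E or C) or D) iff (not C implies not B))): β-rule — branch into not not A  //  (((E or C) or D) iff (not C implies not B)).
      branch 1.1 (add not not A):
        not (not B and C): β-rule — branch into not not B  //  not C.
          branch 1.1.1 (add not not B):
            ○ open, literals {A=T, B=T}.
          branch 1.1.2 (add not C):
            ○ open, literals {A=T, C=F}.
      branch 1.2 (add (((E or C) or D) iff (not C implies not B))):
        not (not B and C): β-rule — branch into not not B  //  not C.
          branch 1.2.1 (add not not B):
            (((E or C) or D) iff (not C implies not B)): β-rule — branch into ((E or C) or D), (not C implies not B)  //  not ((E or C) or D), not (not C implies not B).
              branch 1.2.1.1 (add ((E or C) or D), (not C implies not B)):
                ((E or C) or D): β-rule — branch into (E or C)  //  D.
                  branch 1.2.1.1.1 (add (E or C)):
                    (not C implies not B): β-rule — branch into not not C  //  not B.
                      branch 1.2.1.1.1.1 (add not not C):
                        (E or C): β-rule — branch into E  //  C.
                          branch 1.2.1.1.1.1.1 (add E):
                            ○ open, literals {B=T, C=T, E=T}.
                          branch 1.2.1.1.1.1.2 (add C):
                            ○ open, literals {B=T, C=T}.
                      branch 1.2.1.1.1.2 (add not B):
                        × closes — contains both B and not B.
                  branch 1.2.1.1.2 (add D):
                    (not C implies not B): β-rule — branch into not not C  //  not B.
                      branch 1.2.1.1.2.1 (add not not C):
                        ○ open, literals {B=T, C=T, D=T}.
                      branch 1.2.1.1.2.2 (add not B):
                        × closes — contains both B and not B.
              branch 1.2.1.2 (add not ((E or C) or D), not (not C implies not B)):
                not ((E or C) or D): α-rule — add not (E or C), not D.
                not (not C implies not B): α-rule — add not C, not not B.
                not (E or C): α-rule — add not E, not C.
                ○ open, literals {B=T, C=F, D=F, E=F}.
          branch 1.2.2 (add not C):
            (((E or C) or D) iff (not C implies not B)): β-rule — branch into ((E or C) or D), (not C implies not B)  //  not ((E or C) or D), not (not C implies not B).
              branch 1.2.2.1 (add ((E or C) or D), (not C implies not B)):
                ((E or C) or D): β-rule — branch into (E or C)  //  D.
                  branch 1.2.2.1.1 (add (E or C)):
                    (not C implies not B): β-rule — branch into not not C  //  not B.
                      branch 1.2.2.1.1.1 (add not not C):
                        × closes — contains both C and not C.
                      branch 1.2.2.1.1.2 (add not B):
                        (E or C): β-rule — branch into E  //  C.
                          branch 1.2.2.1.1.2.1 (add E):
                            ○ open, literals {B=F, C=F, E=T}.
                          branch 1.2.2.1.1.2.2 (add C):
                            × closes — contains both C and not C.
                  branch 1.2.2.1.2 (add D):
                    (not C implies not B): β-rule — branch into not not C  //  not B.
                      branch 1.2.2.1.2.1 (add not not C):
                        × closes — contains both C and not C.
                      branch 1.2.2.1.2.2 (add not B):
                        ○ open, literals {B=F, C=F, D=T}.
              branch 1.2.2.2 (add not ((E or C) or D), not (not C implies not B)):
                not ((E or C) or D): α-rule — add not (E or C), not D.
                not (not C implies not B): α-rule — add not C, not not B.
                not (E or C): α-rule — add not E, not C.
                ○ open, literals {B=T, C=F, D=F, E=F}.
  branch 2 (add not (not A implies (((E or C) or D) iff (not C implies not B))), (not B and C)):
    not (not A implies (((E or C) or D) iff (not C implies not B))): α-rule — add not A, not (((E or C) or D) iff (not C implies not B)).
    (not B and C): α-rule — add not B, C.
    not (((E or C) or D) iff (not C implies not B)): β-rule — branch into ((E or C) or D), not (not C implies not B)  //  not ((E or C) or D), (not C implies not B).
      branch 2.1 (add ((E or C) or D), not (not C implies not B)):
        not (not C implies not B): α-rule — add not C, not not B.
        × closes — contains both C and not C.
      branch 2.2 (add not ((E or C) or D), (not C implies not B)):
        not ((E or C) or D): α-rule — add not (E or C), not D.
        not (E or C): α-rule — add not E, not C.
        × closes — contains both C and not C.
7 branches closed, 9 open.
An open branch gives a countermodel: A=T, B=T (unmentioned atoms arbitrary); under it the original formula is false.

Not valid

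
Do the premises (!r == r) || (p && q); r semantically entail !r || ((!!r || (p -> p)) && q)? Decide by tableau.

Yes

Initial set: {((!r == r) || (p && q)); r; !(!r || ((!!r || (p -> p)) && q))}.
!(!r || ((!!r || (p -> p)) && q)): α-rule — add !!r, !((!!r || (p -> p)) && q).
((!r == r) || (p && q)): β-rule — branch into (!r == r)  //  (p && q).
  branch 1 (add (!r == r)):
    !((!!r || (p -> p)) && q): β-rule — branch into !(!!r || (p -> p))  //  !q.
      branch 1.1 (add !(!!r || (p -> p))):
        !(!!r || (p -> p)): α-rule — add !!!r, !(p -> p).
        !!!r: drop double negation, giving !r.
        × closes — contains both r and !r.
      branch 1.2 (add !q):
        (!r == r): β-rule — branch into !r, r  //  !!r, !r.
          branch 1.2.1 (add !r, r):
            × closes — contains both r and !r.
          branch 1.2.2 (add !!r, !r):
            × closes — contains both r and !r.
  branch 2 (add (p && q)):
    (p && q): α-rule — add p, q.
    !((!!r || (p -> p)) && q): β-rule — branch into !(!!r || (p -> p))  //  !q.
      branch 2.1 (add !(!!r || (p -> p))):
        !(!!r || (p -> p)): α-rule — add !!!r, !(p -> p).
        !!!r: drop double negation, giving !r.
        × closes — contains both r and !r.
      branch 2.2 (add !q):
        × closes — contains both q and !q.
All 5 branches close.
Every branch closed, so the premises entail the conclusion.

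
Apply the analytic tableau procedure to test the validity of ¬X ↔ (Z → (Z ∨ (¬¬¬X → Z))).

Assume the negation and expand:
Initial set: {¬(¬X ↔ (Z → (Z ∨ (¬¬¬X → Z))))}.
¬(¬X ↔ (Z → (Z ∨ (¬¬¬X → Z)))): β-rule — branch into ¬X, ¬(Z → (Z ∨ (¬¬¬X → Z)))  //  ¬¬X, (Z → (Z ∨ (¬¬¬X → Z))).
  branch 1 (add ¬X, ¬(Z → (Z ∨ (¬¬¬X → Z)))):
    ¬(Z → (Z ∨ (¬¬¬X → Z))): α-rule — add Z, ¬(Z ∨ (¬¬¬X → Z)).
    ¬(Z ∨ (¬¬¬X → Z)): α-rule — add ¬Z, ¬(¬¬¬X → Z).
    × closes — contains both Z and ¬Z.
  branch 2 (add ¬¬X, (Z → (Z ∨ (¬¬¬X → Z)))):
    (Z → (Z ∨ (¬¬¬X → Z))): β-rule — branch into ¬Z  //  (Z ∨ (¬¬¬X → Z)).
      branch 2.1 (add ¬Z):
        ○ open, literals {X=true, Z=false}.
      branch 2.2 (add (Z ∨ (¬¬¬X → Z))):
        (Z ∨ (¬¬¬X → Z)): β-rule — branch into Z  //  (¬¬¬X → Z).
          branch 2.2.1 (add Z):
            ○ open, literals {X=true, Z=true}.
          branch 2.2.2 (add (¬¬¬X → Z)):
            (¬¬¬X → Z): β-rule — branch into ¬¬¬¬X  //  Z.
              branch 2.2.2.1 (add ¬¬¬¬X):
                ¬¬¬¬X: drop double negation, giving ¬¬X.
                ○ open, literals {X=true}.
              branch 2.2.2.2 (add Z):
                ○ open, literals {X=true, Z=true}.
1 branch closed, 4 open.
An open branch gives a countermodel: X=true, Z=false (unmentioned atoms arbitrary); under it the original formula is false.

Not valid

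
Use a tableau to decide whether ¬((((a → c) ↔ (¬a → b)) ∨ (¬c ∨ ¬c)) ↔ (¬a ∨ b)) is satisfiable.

Initial set: {¬((((a → c) ↔ (¬a → b)) ∨ (¬c ∨ ¬c)) ↔ (¬a ∨ b))}.
¬((((a → c) ↔ (¬a → b)) ∨ (¬c ∨ ¬c)) ↔ (¬a ∨ b)): β-rule — branch into (((a → c) ↔ (¬a → b)) ∨ (¬c ∨ ¬c)), ¬(¬a ∨ b)  //  ¬(((a → c) ↔ (¬a → b)) ∨ (¬c ∨ ¬c)), (¬a ∨ b).
  branch 1 (add (((a → c) ↔ (¬a → b)) ∨ (¬c ∨ ¬c)), ¬(¬a ∨ b)):
    ¬(¬a ∨ b): α-rule — add ¬¬a, ¬b.
    (((a → c) ↔ (¬a → b)) ∨ (¬c ∨ ¬c)): β-rule — branch into ((a → c) ↔ (¬a → b))  //  (¬c ∨ ¬c).
      branch 1.1 (add ((a → c) ↔ (¬a → b))):
        ((a → c) ↔ (¬a → b)): β-rule — branch into (a → c), (¬a → b)  //  ¬(a → c), ¬(¬a → b).
          branch 1.1.1 (add (a → c), (¬a → b)):
            (a → c): β-rule — branch into ¬a  //  c.
              branch 1.1.1.1 (add ¬a):
                × closes — contains both a and ¬a.
              branch 1.1.1.2 (add c):
                (¬a → b): β-rule — branch into ¬¬a  //  b.
                  branch 1.1.1.2.1 (add ¬¬a):
                    ○ open, literals {a=1, b=0, c=1}.
                  branch 1.1.1.2.2 (add b):
                    × closes — contains both b and ¬b.
          branch 1.1.2 (add ¬(a → c), ¬(¬a → b)):
            ¬(a → c): α-rule — add a, ¬c.
            ¬(¬a → b): α-rule — add ¬a, ¬b.
            × closes — contains both a and ¬a.
      branch 1.2 (add (¬c ∨ ¬c)):
        (¬c ∨ ¬c): β-rule — branch into ¬c  //  ¬c.
          branch 1.2.1 (add ¬c):
            ○ open, literals {a=1, b=0, c=0}.
          branch 1.2.2 (add ¬c):
            ○ open, literals {a=1, b=0, c=0}.
  branch 2 (add ¬(((a → c) ↔ (¬a → b)) ∨ (¬c ∨ ¬c)), (¬a ∨ b)):
    ¬(((a → c) ↔ (¬a → b)) ∨ (¬c ∨ ¬c)): α-rule — add ¬((a → c) ↔ (¬a → b)), ¬(¬c ∨ ¬c).
    ¬(¬c ∨ ¬c): α-rule — add ¬¬c, ¬¬c.
    (¬a ∨ b): β-rule — branch into ¬a  //  b.
      branch 2.1 (add ¬a):
        ¬((a → c) ↔ (¬a → b)): β-rule — branch into (a → c), ¬(¬a → b)  //  ¬(a → c), (¬a → b).
          branch 2.1.1 (add (a → c), ¬(¬a → b)):
            ¬(¬a → b): α-rule — add ¬a, ¬b.
            (a → c): β-rule — branch into ¬a  //  c.
              branch 2.1.1.1 (add ¬a):
                ○ open, literals {a=0, b=0, c=1}.
              branch 2.1.1.2 (add c):
                ○ open, literals {a=0, b=0, c=1}.
          branch 2.1.2 (add ¬(a → c), (¬a → b)):
            ¬(a → c): α-rule — add a, ¬c.
            × closes — contains both a and ¬a.
      branch 2.2 (add b):
        ¬((a → c) ↔ (¬a → b)): β-rule — branch into (a → c), ¬(¬a → b)  //  ¬(a → c), (¬a → b).
          branch 2.2.1 (add (a → c), ¬(¬a → b)):
            ¬(¬a → b): α-rule — add ¬a, ¬b.
            × closes — contains both b and ¬b.
          branch 2.2.2 (add ¬(a → c), (¬a → b)):
            ¬(a → c): α-rule — add a, ¬c.
            × closes — contains both c and ¬c.
6 branches closed, 5 open.
An open branch gives a satisfying assignment: a=1, b=0, c=1.

Satisfiable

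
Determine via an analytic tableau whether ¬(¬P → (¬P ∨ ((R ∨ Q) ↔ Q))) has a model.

Unsatisfiable

Initial set: {¬(¬P → (¬P ∨ ((R ∨ Q) ↔ Q)))}.
¬(¬P → (¬P ∨ ((R ∨ Q) ↔ Q))): α-rule — add ¬P, ¬(¬P ∨ ((R ∨ Q) ↔ Q)).
¬(¬P ∨ ((R ∨ Q) ↔ Q)): α-rule — add ¬¬P, ¬((R ∨ Q) ↔ Q).
× closes — contains both P and ¬P.
All 1 branch closes.
Every branch closed; the formula is unsatisfiable.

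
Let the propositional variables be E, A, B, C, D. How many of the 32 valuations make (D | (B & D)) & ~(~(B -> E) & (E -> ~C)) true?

Initial set: {((D | (B & D)) & ~(~(B -> E) & (E -> ~C)))}.
((D | (B & D)) & ~(~(B -> E) & (E -> ~C))): α-rule — add (D | (B & D)), ~(~(B -> E) & (E -> ~C)).
(D | (B & D)): β-rule — branch into D  //  (B & D).
  branch 1 (add D):
    ~(~(B -> E) & (E -> ~C)): β-rule — branch into ~~(B -> E)  //  ~(E -> ~C).
      branch 1.1 (add ~~(B -> E)):
        ~~(B -> E): β-rule — branch into ~B  //  E.
          branch 1.1.1 (add ~B):
            ○ open, literals {B=false, D=true}.
          branch 1.1.2 (add E):
            ○ open, literals {D=true, E=true}.
      branch 1.2 (add ~(E -> ~C)):
        ~(E -> ~C): α-rule — add E, ~~C.
        ○ open, literals {C=true, D=true, E=true}.
  branch 2 (add (B & D)):
    (B & D): α-rule — add B, D.
    ~(~(B -> E) & (E -> ~C)): β-rule — branch into ~~(B -> E)  //  ~(E -> ~C).
      branch 2.1 (add ~~(B -> E)):
        ~~(B -> E): β-rule — branch into ~B  //  E.
          branch 2.1.1 (add ~B):
            × closes — contains both B and ~B.
          branch 2.1.2 (add E):
            ○ open, literals {B=true, D=true, E=true}.
      branch 2.2 (add ~(E -> ~C)):
        ~(E -> ~C): α-rule — add E, ~~C.
        ○ open, literals {B=true, C=true, D=true, E=true}.
1 branch closed, 5 open.
Each open branch fixes some atoms; the unmentioned ones are free. Counting distinct full assignments: branch {B=false, D=true} (E, A, C) contributes 8 new; branch {D=true, E=true} (A, B, C) contributes 4 new; branch {C=true, D=true, E=true} (A, B) contributes 0 new; branch {B=true, D=true, E=true} (A, C) contributes 0 new; branch {B=true, C=true, D=true, E=true} (A) contributes 0 new. Total: 12.

12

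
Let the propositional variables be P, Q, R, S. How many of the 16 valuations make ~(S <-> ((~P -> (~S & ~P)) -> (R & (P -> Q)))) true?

Initial set: {~(S <-> ((~P -> (~S & ~P)) -> (R & (P -> Q))))}.
~(S <-> ((~P -> (~S & ~P)) -> (R & (P -> Q)))): β-rule — branch into S, ~((~P -> (~S & ~P)) -> (R & (P -> Q)))  //  ~S, ((~P -> (~S & ~P)) -> (R & (P -> Q))).
  branch 1 (add S, ~((~P -> (~S & ~P)) -> (R & (P -> Q)))):
    ~((~P -> (~S & ~P)) -> (R & (P -> Q))): α-rule — add (~P -> (~S & ~P)), ~(R & (P -> Q)).
    (~P -> (~S & ~P)): β-rule — branch into ~~P  //  (~S & ~P).
      branch 1.1 (add ~~P):
        ~(R & (P -> Q)): β-rule — branch into ~R  //  ~(P -> Q).
          branch 1.1.1 (add ~R):
            ○ open, literals {P=true, R=false, S=true}.
          branch 1.1.2 (add ~(P -> Q)):
            ~(P -> Q): α-rule — add P, ~Q.
            ○ open, literals {P=true, Q=false, S=true}.
      branch 1.2 (add (~S & ~P)):
        (~S & ~P): α-rule — add ~S, ~P.
        × closes — contains both S and ~S.
  branch 2 (add ~S, ((~P -> (~S & ~P)) -> (R & (P -> Q)))):
    ((~P -> (~S & ~P)) -> (R & (P -> Q))): β-rule — branch into ~(~P -> (~S & ~P))  //  (R & (P -> Q)).
      branch 2.1 (add ~(~P -> (~S & ~P))):
        ~(~P -> (~S & ~P)): α-rule — add ~P, ~(~S & ~P).
        ~(~S & ~P): β-rule — branch into ~~S  //  ~~P.
          branch 2.1.1 (add ~~S):
            × closes — contains both S and ~S.
          branch 2.1.2 (add ~~P):
            × closes — contains both P and ~P.
      branch 2.2 (add (R & (P -> Q))):
        (R & (P -> Q)): α-rule — add R, (P -> Q).
        (P -> Q): β-rule — branch into ~P  //  Q.
          branch 2.2.1 (add ~P):
            ○ open, literals {P=false, R=true, S=false}.
          branch 2.2.2 (add Q):
            ○ open, literals {Q=true, R=true, S=false}.
3 branches closed, 4 open.
Each open branch fixes some atoms; the unmentioned ones are free. Counting distinct full assignments: branch {P=true, R=false, S=true} (Q) contributes 2 new; branch {P=true, Q=false, S=true} (R) contributes 1 new; branch {P=false, R=true, S=false} (Q) contributes 2 new; branch {Q=true, R=true, S=false} (P) contributes 1 new. Total: 6.

6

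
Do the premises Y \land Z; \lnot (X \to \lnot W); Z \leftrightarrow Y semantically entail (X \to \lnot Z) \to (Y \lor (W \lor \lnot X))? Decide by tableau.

Initial set: {T (Y \land Z); T \lnot (X \to \lnot W); T (Z \leftrightarrow Y); F ((X \to \lnot Z) \to (Y \lor (W \lor \lnot X)))}.
T (Y \land Z): α-rule — add T Y, T Z.
T \lnot (X \to \lnot W): α-rule — add T X, F \lnot W.
F ((X \to \lnot Z) \to (Y \lor (W \lor \lnot X))): α-rule — add T (X \to \lnot Z), F (Y \lor (W \lor \lnot X)).
F (Y \lor (W \lor \lnot X)): α-rule — add F Y, F (W \lor \lnot X).
× closes — contains both Y and \lnot Y.
All 1 branch closes.
Every branch closed, so the premises entail the conclusion.

Yes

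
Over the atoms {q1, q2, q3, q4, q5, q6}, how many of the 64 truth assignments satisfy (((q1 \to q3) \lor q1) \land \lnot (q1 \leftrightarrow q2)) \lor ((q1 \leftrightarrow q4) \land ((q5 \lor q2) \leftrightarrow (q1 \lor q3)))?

44

Initial set: {T ((((q1 \to q3) \lor q1) \land \lnot (q1 \leftrightarrow q2)) \lor ((q1 \leftrightarrow q4) \land ((q5 \lor q2) \leftrightarrow (q1 \lor q3))))}.
T ((((q1 \to q3) \lor q1) \land \lnot (q1 \leftrightarrow q2)) \lor ((q1 \leftrightarrow q4) \land ((q5 \lor q2) \leftrightarrow (q1 \lor q3)))): β-rule — branch into T (((q1 \to q3) \lor q1) \land \lnot (q1 \leftrightarrow q2))  //  T ((q1 \leftrightarrow q4) \land ((q5 \lor q2) \leftrightarrow (q1 \lor q3))).
  branch 1 (add T (((q1 \to q3) \lor q1) \land \lnot (q1 \leftrightarrow q2))):
    T (((q1 \to q3) \lor q1) \land \lnot (q1 \leftrightarrow q2)): α-rule — add T ((q1 \to q3) \lor q1), T \lnot (q1 \leftrightarrow q2).
    T ((q1 \to q3) \lor q1): β-rule — branch into T (q1 \to q3)  //  T q1.
      branch 1.1 (add T (q1 \to q3)):
        T \lnot (q1 \leftrightarrow q2): β-rule — branch into T q1, F q2  //  F q1, T q2.
          branch 1.1.1 (add T q1, F q2):
            T (q1 \to q3): β-rule — branch into F q1  //  T q3.
              branch 1.1.1.1 (add F q1):
                × closes — contains both q1 and \lnot q1.
              branch 1.1.1.2 (add T q3):
                ○ open, literals {q1=1, q2=0, q3=1}.
          branch 1.1.2 (add F q1, T q2):
            T (q1 \to q3): β-rule — branch into F q1  //  T q3.
              branch 1.1.2.1 (add F q1):
                ○ open, literals {q1=0, q2=1}.
              branch 1.1.2.2 (add T q3):
                ○ open, literals {q1=0, q2=1, q3=1}.
      branch 1.2 (add T q1):
        T \lnot (q1 \leftrightarrow q2): β-rule — branch into T q1, F q2  //  F q1, T q2.
          branch 1.2.1 (add T q1, F q2):
            ○ open, literals {q1=1, q2=0}.
          branch 1.2.2 (add F q1, T q2):
            × closes — contains both q1 and \lnot q1.
  branch 2 (add T ((q1 \leftrightarrow q4) \land ((q5 \lor q2) \leftrightarrow (q1 \lor q3)))):
    T ((q1 \leftrightarrow q4) \land ((q5 \lor q2) \leftrightarrow (q1 \lor q3))): α-rule — add T (q1 \leftrightarrow q4), T ((q5 \lor q2) \leftrightarrow (q1 \lor q3)).
    T (q1 \leftrightarrow q4): β-rule — branch into T q1, T q4  //  F q1, F q4.
      branch 2.1 (add T q1, T q4):
        T ((q5 \lor q2) \leftrightarrow (q1 \lor q3)): β-rule — branch into T (q5 \lor q2), T (q1 \lor q3)  //  F (q5 \lor q2), F (q1 \lor q3).
          branch 2.1.1 (add T (q5 \lor q2), T (q1 \lor q3)):
            T (q5 \lor q2): β-rule — branch into T q5  //  T q2.
              branch 2.1.1.1 (add T q5):
                T (q1 \lor q3): β-rule — branch into T q1  //  T q3.
                  branch 2.1.1.1.1 (add T q1):
                    ○ open, literals {q1=1, q4=1, q5=1}.
                  branch 2.1.1.1.2 (add T q3):
                    ○ open, literals {q1=1, q3=1, q4=1, q5=1}.
              branch 2.1.1.2 (add T q2):
                T (q1 \lor q3): β-rule — branch into T q1  //  T q3.
                  branch 2.1.1.2.1 (add T q1):
                    ○ open, literals {q1=1, q2=1, q4=1}.
                  branch 2.1.1.2.2 (add T q3):
                    ○ open, literals {q1=1, q2=1, q3=1, q4=1}.
          branch 2.1.2 (add F (q5 \lor q2), F (q1 \lor q3)):
            F (q5 \lor q2): α-rule — add F q5, F q2.
            F (q1 \lor q3): α-rule — add F q1, F q3.
            × closes — contains both q1 and \lnot q1.
      branch 2.2 (add F q1, F q4):
        T ((q5 \lor q2) \leftrightarrow (q1 \lor q3)): β-rule — branch into T (q5 \lor q2), T (q1 \lor q3)  //  F (q5 \lor q2), F (q1 \lor q3).
          branch 2.2.1 (add T (q5 \lor q2), T (q1 \lor q3)):
            T (q5 \lor q2): β-rule — branch into T q5  //  T q2.
              branch 2.2.1.1 (add T q5):
                T (q1 \lor q3): β-rule — branch into T q1  //  T q3.
                  branch 2.2.1.1.1 (add T q1):
                    × closes — contains both q1 and \lnot q1.
                  branch 2.2.1.1.2 (add T q3):
                    ○ open, literals {q1=0, q3=1, q4=0, q5=1}.
              branch 2.2.1.2 (add T q2):
                T (q1 \lor q3): β-rule — branch into T q1  //  T q3.
                  branch 2.2.1.2.1 (add T q1):
                    × closes — contains both q1 and \lnot q1.
                  branch 2.2.1.2.2 (add T q3):
                    ○ open, literals {q1=0, q2=1, q3=1, q4=0}.
          branch 2.2.2 (add F (q5 \lor q2), F (q1 \lor q3)):
            F (q5 \lor q2): α-rule — add F q5, F q2.
            F (q1 \lor q3): α-rule — add F q1, F q3.
            ○ open, literals {q1=0, q2=0, q3=0, q4=0, q5=0}.
5 branches closed, 11 open.
Each open branch fixes some atoms; the unmentioned ones are free. Counting distinct full assignments: branch {q1=1, q2=0, q3=1} (q4, q5, q6) contributes 8 new; branch {q1=0, q2=1} (q3, q4, q5, q6) contributes 16 new; branch {q1=0, q2=1, q3=1} (q4, q5, q6) contributes 0 new; branch {q1=1, q2=0} (q3, q4, q5, q6) contributes 8 new; branch {q1=1, q4=1, q5=1} (q2, q3, q6) contributes 4 new; branch {q1=1, q3=1, q4=1, q5=1} (q2, q6) contributes 0 new; branch {q1=1, q2=1, q4=1} (q3, q5, q6) contributes 4 new; branch {q1=1, q2=1, q3=1, q4=1} (q5, q6) contributes 0 new; branch {q1=0, q3=1, q4=0, q5=1} (q2, q6) contributes 2 new; branch {q1=0, q2=1, q3=1, q4=0} (q5, q6) contributes 0 new; branch {q1=0, q2=0, q3=0, q4=0, q5=0} (q6) contributes 2 new. Total: 44.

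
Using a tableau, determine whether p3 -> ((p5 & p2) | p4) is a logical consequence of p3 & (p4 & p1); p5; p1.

Initial set: {T (p3 & (p4 & p1)); T p5; T p1; F (p3 -> ((p5 & p2) | p4))}.
T (p3 & (p4 & p1)): α-rule — add T p3, T (p4 & p1).
F (p3 -> ((p5 & p2) | p4)): α-rule — add T p3, F ((p5 & p2) | p4).
T (p4 & p1): α-rule — add T p4, T p1.
F ((p5 & p2) | p4): α-rule — add F (p5 & p2), F p4.
× closes — contains both p4 and ~p4.
All 1 branch closes.
Every branch closed, so the premises entail the conclusion.

Yes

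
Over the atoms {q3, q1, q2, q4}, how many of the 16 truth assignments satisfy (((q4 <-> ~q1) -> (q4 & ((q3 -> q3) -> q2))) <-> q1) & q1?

Initial set: {T ((((q4 <-> ~q1) -> (q4 & ((q3 -> q3) -> q2))) <-> q1) & q1)}.
T ((((q4 <-> ~q1) -> (q4 & ((q3 -> q3) -> q2))) <-> q1) & q1): α-rule — add T (((q4 <-> ~q1) -> (q4 & ((q3 -> q3) -> q2))) <-> q1), T q1.
T (((q4 <-> ~q1) -> (q4 & ((q3 -> q3) -> q2))) <-> q1): β-rule — branch into T ((q4 <-> ~q1) -> (q4 & ((q3 -> q3) -> q2))), T q1  //  F ((q4 <-> ~q1) -> (q4 & ((q3 -> q3) -> q2))), F q1.
  branch 1 (add T ((q4 <-> ~q1) -> (q4 & ((q3 -> q3) -> q2))), T q1):
    T ((q4 <-> ~q1) -> (q4 & ((q3 -> q3) -> q2))): β-rule — branch into F (q4 <-> ~q1)  //  T (q4 & ((q3 -> q3) -> q2)).
      branch 1.1 (add F (q4 <-> ~q1)):
        F (q4 <-> ~q1): β-rule — branch into T q4, F ~q1  //  F q4, T ~q1.
          branch 1.1.1 (add T q4, F ~q1):
            ○ open, literals {q1=1, q4=1}.
          branch 1.1.2 (add F q4, T ~q1):
            × closes — contains both q1 and ~q1.
      branch 1.2 (add T (q4 & ((q3 -> q3) -> q2))):
        T (q4 & ((q3 -> q3) -> q2)): α-rule — add T q4, T ((q3 -> q3) -> q2).
        T ((q3 -> q3) -> q2): β-rule — branch into F (q3 -> q3)  //  T q2.
          branch 1.2.1 (add F (q3 -> q3)):
            F (q3 -> q3): α-rule — add T q3, F q3.
            × closes — contains both q3 and ~q3.
          branch 1.2.2 (add T q2):
            ○ open, literals {q1=1, q2=1, q4=1}.
  branch 2 (add F ((q4 <-> ~q1) -> (q4 & ((q3 -> q3) -> q2))), F q1):
    × closes — contains both q1 and ~q1.
3 branches closed, 2 open.
Each open branch fixes some atoms; the unmentioned ones are free. Counting distinct full assignments: branch {q1=1, q4=1} (q3, q2) contributes 4 new; branch {q1=1, q2=1, q4=1} (q3) contributes 0 new. Total: 4.

4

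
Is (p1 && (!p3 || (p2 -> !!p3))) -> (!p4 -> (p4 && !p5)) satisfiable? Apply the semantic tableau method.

Initial set: {T ((p1 && (!p3 || (p2 -> !!p3))) -> (!p4 -> (p4 && !p5)))}.
T ((p1 && (!p3 || (p2 -> !!p3))) -> (!p4 -> (p4 && !p5))): β-rule — branch into F (p1 && (!p3 || (p2 -> !!p3)))  //  T (!p4 -> (p4 && !p5)).
  branch 1 (add F (p1 && (!p3 || (p2 -> !!p3)))):
    F (p1 && (!p3 || (p2 -> !!p3))): β-rule — branch into F p1  //  F (!p3 || (p2 -> !!p3)).
      branch 1.1 (add F p1):
        ○ open, literals {p1=F}.
      branch 1.2 (add F (!p3 || (p2 -> !!p3))):
        F (!p3 || (p2 -> !!p3)): α-rule — add F !p3, F (p2 -> !!p3).
        F (p2 -> !!p3): α-rule — add T p2, F !!p3.
        F !!p3: drop double negation, giving F p3.
        × closes — contains both p3 and !p3.
  branch 2 (add T (!p4 -> (p4 && !p5))):
    T (!p4 -> (p4 && !p5)): β-rule — branch into F !p4  //  T (p4 && !p5).
      branch 2.1 (add F !p4):
        ○ open, literals {p4=T}.
      branch 2.2 (add T (p4 && !p5)):
        T (p4 && !p5): α-rule — add T p4, T !p5.
        ○ open, literals {p4=T, p5=F}.
1 branch closed, 3 open.
An open branch gives a satisfying assignment: p1=F.

Satisfiable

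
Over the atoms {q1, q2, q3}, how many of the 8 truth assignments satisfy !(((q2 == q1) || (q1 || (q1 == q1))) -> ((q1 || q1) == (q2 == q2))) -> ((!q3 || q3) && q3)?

6

Initial set: {(!(((q2 == q1) || (q1 || (q1 == q1))) -> ((q1 || q1) == (q2 == q2))) -> ((!q3 || q3) && q3))}.
(!(((q2 == q1) || (q1 || (q1 == q1))) -> ((q1 || q1) == (q2 == q2))) -> ((!q3 || q3) && q3)): β-rule — branch into !!(((q2 == q1) || (q1 || (q1 == q1))) -> ((q1 || q1) == (q2 == q2)))  //  ((!q3 || q3) && q3).
  branch 1 (add !!(((q2 == q1) || (q1 || (q1 == q1))) -> ((q1 || q1) == (q2 == q2)))):
    !!(((q2 == q1) || (q1 || (q1 == q1))) -> ((q1 || q1) == (q2 == q2))): β-rule — branch into !((q2 == q1) || (q1 || (q1 == q1)))  //  ((q1 || q1) == (q2 == q2)).
      branch 1.1 (add !((q2 == q1) || (q1 || (q1 == q1)))):
        !((q2 == q1) || (q1 || (q1 == q1))): α-rule — add !(q2 == q1), !(q1 || (q1 == q1)).
        !(q1 || (q1 == q1)): α-rule — add !q1, !(q1 == q1).
        !(q2 == q1): β-rule — branch into q2, !q1  //  !q2, q1.
          branch 1.1.1 (add q2, !q1):
            !(q1 == q1): β-rule — branch into q1, !q1  //  !q1, q1.
              branch 1.1.1.1 (add q1, !q1):
                × closes — contains both q1 and !q1.
              branch 1.1.1.2 (add !q1, q1):
                × closes — contains both q1 and !q1.
          branch 1.1.2 (add !q2, q1):
            × closes — contains both q1 and !q1.
      branch 1.2 (add ((q1 || q1) == (q2 == q2))):
        ((q1 || q1) == (q2 == q2)): β-rule — branch into (q1 || q1), (q2 == q2)  //  !(q1 || q1), !(q2 == q2).
          branch 1.2.1 (add (q1 || q1), (q2 == q2)):
            (q1 || q1): β-rule — branch into q1  //  q1.
              branch 1.2.1.1 (add q1):
                (q2 == q2): β-rule — branch into q2, q2  //  !q2, !q2.
                  branch 1.2.1.1.1 (add q2, q2):
                    ○ open, literals {q1=T, q2=T}.
                  branch 1.2.1.1.2 (add !q2, !q2):
                    ○ open, literals {q1=T, q2=F}.
              branch 1.2.1.2 (add q1):
                (q2 == q2): β-rule — branch into q2, q2  //  !q2, !q2.
                  branch 1.2.1.2.1 (add q2, q2):
                    ○ open, literals {q1=T, q2=T}.
                  branch 1.2.1.2.2 (add !q2, !q2):
                    ○ open, literals {q1=T, q2=F}.
          branch 1.2.2 (add !(q1 || q1), !(q2 == q2)):
            !(q1 || q1): α-rule — add !q1, !q1.
            !(q2 == q2): β-rule — branch into q2, !q2  //  !q2, q2.
              branch 1.2.2.1 (add q2, !q2):
                × closes — contains both q2 and !q2.
              branch 1.2.2.2 (add !q2, q2):
                × closes — contains both q2 and !q2.
  branch 2 (add ((!q3 || q3) && q3)):
    ((!q3 || q3) && q3): α-rule — add (!q3 || q3), q3.
    (!q3 || q3): β-rule — branch into !q3  //  q3.
      branch 2.1 (add !q3):
        × closes — contains both q3 and !q3.
      branch 2.2 (add q3):
        ○ open, literals {q3=T}.
6 branches closed, 5 open.
Each open branch fixes some atoms; the unmentioned ones are free. Counting distinct full assignments: branch {q1=T, q2=T} (q3) contributes 2 new; branch {q1=T, q2=F} (q3) contributes 2 new; branch {q1=T, q2=T} (q3) contributes 0 new; branch {q1=T, q2=F} (q3) contributes 0 new; branch {q3=T} (q1, q2) contributes 2 new. Total: 6.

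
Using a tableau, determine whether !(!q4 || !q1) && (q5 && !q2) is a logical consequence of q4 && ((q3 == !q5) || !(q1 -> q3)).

No

Initial set: {T (q4 && ((q3 == !q5) || !(q1 -> q3))); F (!(!q4 || !q1) && (q5 && !q2))}.
T (q4 && ((q3 == !q5) || !(q1 -> q3))): α-rule — add T q4, T ((q3 == !q5) || !(q1 -> q3)).
F (!(!q4 || !q1) && (q5 && !q2)): β-rule — branch into F !(!q4 || !q1)  //  F (q5 && !q2).
  branch 1 (add F !(!q4 || !q1)):
    T ((q3 == !q5) || !(q1 -> q3)): β-rule — branch into T (q3 == !q5)  //  T !(q1 -> q3).
      branch 1.1 (add T (q3 == !q5)):
        F !(!q4 || !q1): β-rule — branch into T !q4  //  T !q1.
          branch 1.1.1 (add T !q4):
            × closes — contains both q4 and !q4.
          branch 1.1.2 (add T !q1):
            T (q3 == !q5): β-rule — branch into T q3, T !q5  //  F q3, F !q5.
              branch 1.1.2.1 (add T q3, T !q5):
                ○ open, literals {q1=false, q3=true, q4=true, q5=false}.
              branch 1.1.2.2 (add F q3, F !q5):
                ○ open, literals {q1=false, q3=false, q4=true, q5=true}.
      branch 1.2 (add T !(q1 -> q3)):
        T !(q1 -> q3): α-rule — add T q1, F q3.
        F !(!q4 || !q1): β-rule — branch into T !q4  //  T !q1.
          branch 1.2.1 (add T !q4):
            × closes — contains both q4 and !q4.
          branch 1.2.2 (add T !q1):
            × closes — contains both q1 and !q1.
  branch 2 (add F (q5 && !q2)):
    T ((q3 == !q5) || !(q1 -> q3)): β-rule — branch into T (q3 == !q5)  //  T !(q1 -> q3).
      branch 2.1 (add T (q3 == !q5)):
        F (q5 && !q2): β-rule — branch into F q5  //  F !q2.
          branch 2.1.1 (add F q5):
            T (q3 == !q5): β-rule — branch into T q3, T !q5  //  F q3, F !q5.
              branch 2.1.1.1 (add T q3, T !q5):
                ○ open, literals {q3=true, q4=true, q5=false}.
              branch 2.1.1.2 (add F q3, F !q5):
                × closes — contains both q5 and !q5.
          branch 2.1.2 (add F !q2):
            T (q3 == !q5): β-rule — branch into T q3, T !q5  //  F q3, F !q5.
              branch 2.1.2.1 (add T q3, T !q5):
                ○ open, literals {q2=true, q3=true, q4=true, q5=false}.
              branch 2.1.2.2 (add F q3, F !q5):
                ○ open, literals {q2=true, q3=false, q4=true, q5=true}.
      branch 2.2 (add T !(q1 -> q3)):
        T !(q1 -> q3): α-rule — add T q1, F q3.
        F (q5 && !q2): β-rule — branch into F q5  //  F !q2.
          branch 2.2.1 (add F q5):
            ○ open, literals {q1=true, q3=false, q4=true, q5=false}.
          branch 2.2.2 (add F !q2):
            ○ open, literals {q1=true, q2=true, q3=false, q4=true}.
4 branches closed, 7 open.
An open branch gives a countermodel: q1=false, q3=true, q4=true, q5=false (unmentioned atoms arbitrary); the premises hold there but the conclusion fails.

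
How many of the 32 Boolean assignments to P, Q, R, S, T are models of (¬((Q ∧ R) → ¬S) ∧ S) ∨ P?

Initial set: {((¬((Q ∧ R) → ¬S) ∧ S) ∨ P)}.
((¬((Q ∧ R) → ¬S) ∧ S) ∨ P): β-rule — branch into (¬((Q ∧ R) → ¬S) ∧ S)  //  P.
  branch 1 (add (¬((Q ∧ R) → ¬S) ∧ S)):
    (¬((Q ∧ R) → ¬S) ∧ S): α-rule — add ¬((Q ∧ R) → ¬S), S.
    ¬((Q ∧ R) → ¬S): α-rule — add (Q ∧ R), ¬¬S.
    (Q ∧ R): α-rule — add Q, R.
    ○ open, literals {Q=true, R=true, S=true}.
  branch 2 (add P):
    ○ open, literals {P=true}.
0 branches closed, 2 open.
Each open branch fixes some atoms; the unmentioned ones are free. Counting distinct full assignments: branch {Q=true, R=true, S=true} (P, T) contributes 4 new; branch {P=true} (Q, R, S, T) contributes 14 new. Total: 18.

18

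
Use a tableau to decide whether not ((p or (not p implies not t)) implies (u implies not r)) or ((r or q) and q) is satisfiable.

Satisfiable

Initial set: {(not ((p or (not p implies not t)) implies (u implies not r)) or ((r or q) and q))}.
(not ((p or (not p implies not t)) implies (u implies not r)) or ((r or q) and q)): β-rule — branch into not ((p or (not p implies not t)) implies (u implies not r))  //  ((r or q) and q).
  branch 1 (add not ((p or (not p implies not t)) implies (u implies not r))):
    not ((p or (not p implies not t)) implies (u implies not r)): α-rule — add (p or (not p implies not t)), not (u implies not r).
    not (u implies not r): α-rule — add u, not not r.
    (p or (not p implies not t)): β-rule — branch into p  //  (not p implies not t).
      branch 1.1 (add p):
        ○ open, literals {p=1, r=1, u=1}.
      branch 1.2 (add (not p implies not t)):
        (not p implies not t): β-rule — branch into not not p  //  not t.
          branch 1.2.1 (add not not p):
            ○ open, literals {p=1, r=1, u=1}.
          branch 1.2.2 (add not t):
            ○ open, literals {r=1, t=0, u=1}.
  branch 2 (add ((r or q) and q)):
    ((r or q) and q): α-rule — add (r or q), q.
    (r or q): β-rule — branch into r  //  q.
      branch 2.1 (add r):
        ○ open, literals {q=1, r=1}.
      branch 2.2 (add q):
        ○ open, literals {q=1}.
0 branches closed, 5 open.
An open branch gives a satisfying assignment: p=1, r=1, u=1.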